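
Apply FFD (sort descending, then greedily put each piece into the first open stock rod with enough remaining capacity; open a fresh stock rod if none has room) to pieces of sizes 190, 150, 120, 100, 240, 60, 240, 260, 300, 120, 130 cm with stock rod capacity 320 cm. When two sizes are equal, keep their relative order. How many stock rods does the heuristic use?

Sorted descending: 300, 260, 240, 240, 190, 150, 130, 120, 120, 100, 60.
  300 → stock rod 1 (new)  [load 300/320]
  260 → stock rod 2 (new)  [load 260/320]
  240 → stock rod 3 (new)  [load 240/320]
  240 → stock rod 4 (new)  [load 240/320]
  190 → stock rod 5 (new)  [load 190/320]
  150 → stock rod 6 (new)  [load 150/320]
  130 → stock rod 5  [load 320/320]
  120 → stock rod 6  [load 270/320]
  120 → stock rod 7 (new)  [load 120/320]
  100 → stock rod 7  [load 220/320]
  60 → stock rod 2  [load 320/320]
7 stock rods opened.

7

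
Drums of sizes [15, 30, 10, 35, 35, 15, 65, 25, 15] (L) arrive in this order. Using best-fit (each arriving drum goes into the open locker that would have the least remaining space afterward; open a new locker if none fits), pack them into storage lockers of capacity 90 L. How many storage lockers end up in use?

  15 → locker 1 (new)  [load 15/90]
  30 → locker 1  [load 45/90]
  10 → locker 1  [load 55/90]
  35 → locker 1  [load 90/90]
  35 → locker 2 (new)  [load 35/90]
  15 → locker 2  [load 50/90]
  65 → locker 3 (new)  [load 65/90]
  25 → locker 3  [load 90/90]
  15 → locker 2  [load 65/90]
3 storage lockers opened.

3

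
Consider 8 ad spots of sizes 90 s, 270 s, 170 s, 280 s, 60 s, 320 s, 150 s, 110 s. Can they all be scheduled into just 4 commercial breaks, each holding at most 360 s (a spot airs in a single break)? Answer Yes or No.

Total = 1450 s; ⌈1450/360⌉ = 5.
At least 5 commercial breaks are required, but only 4 are allowed.

No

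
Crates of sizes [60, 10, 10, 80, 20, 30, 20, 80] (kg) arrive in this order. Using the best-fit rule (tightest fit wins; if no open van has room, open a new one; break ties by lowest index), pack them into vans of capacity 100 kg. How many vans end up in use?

4

  60 → van 1 (new)  [load 60/100]
  10 → van 1  [load 70/100]
  10 → van 1  [load 80/100]
  80 → van 2 (new)  [load 80/100]
  20 → van 1  [load 100/100]
  30 → van 3 (new)  [load 30/100]
  20 → van 2  [load 100/100]
  80 → van 4 (new)  [load 80/100]
4 vans opened.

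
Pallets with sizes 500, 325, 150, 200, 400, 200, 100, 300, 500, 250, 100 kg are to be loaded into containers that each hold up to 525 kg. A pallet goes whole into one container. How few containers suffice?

Total = 500 + 500 + 400 + 325 + 300 + 250 + 200 + 200 + 150 + 100 + 100 = 3025 kg.
Lower bound: ⌈3025/525⌉ = 6 containers.
A packing using 6 containers:
  container 1: 500 = 500
  container 2: 500 = 500
  container 3: 400 + 100 = 500
  container 4: 325 + 200 = 525
  container 5: 300 + 200 = 500
  container 6: 250 + 150 + 100 = 500
This matches the lower bound, so 6 is optimal.

6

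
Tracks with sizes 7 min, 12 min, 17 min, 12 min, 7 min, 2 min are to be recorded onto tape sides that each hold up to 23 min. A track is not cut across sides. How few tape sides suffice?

Total = 17 + 12 + 12 + 7 + 7 + 2 = 57 min.
Lower bound: ⌈57/23⌉ = 3 tape sides.
A packing using 3 tape sides:
  side 1: 17 + 2 = 19
  side 2: 12 + 7 = 19
  side 3: 12 + 7 = 19
This matches the lower bound, so 3 is optimal.

3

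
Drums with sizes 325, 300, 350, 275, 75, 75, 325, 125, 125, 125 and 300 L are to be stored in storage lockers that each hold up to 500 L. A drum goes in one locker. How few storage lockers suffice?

Total = 350 + 325 + 325 + 300 + 300 + 275 + 125 + 125 + 125 + 75 + 75 = 2400 L.
Lower bound: ⌈2400/500⌉ = 5 storage lockers.
Also, 6 drums each exceed 250 L, and no two of those can share a locker, so at least 6 storage lockers are needed.
A packing using 6 storage lockers:
  locker 1: 350 + 125 = 475
  locker 2: 325 + 125 = 450
  locker 3: 325 + 125 = 450
  locker 4: 300 + 75 + 75 = 450
  locker 5: 300 = 300
  locker 6: 275 = 275
This matches the lower bound, so 6 is optimal.

6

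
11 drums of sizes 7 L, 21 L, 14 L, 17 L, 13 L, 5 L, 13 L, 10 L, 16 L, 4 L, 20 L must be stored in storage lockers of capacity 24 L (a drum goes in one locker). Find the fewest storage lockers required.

Total = 21 + 20 + 17 + 16 + 14 + 13 + 13 + 10 + 7 + 5 + 4 = 140 L.
Lower bound: ⌈140/24⌉ = 6 storage lockers.
Also, 7 drums each exceed 12 L, and no two of those can share a locker, so at least 7 storage lockers are needed.
A packing using 7 storage lockers:
  locker 1: 21 = 21
  locker 2: 20 + 4 = 24
  locker 3: 17 + 7 = 24
  locker 4: 16 + 5 = 21
  locker 5: 14 + 10 = 24
  locker 6: 13 = 13
  locker 7: 13 = 13
This matches the lower bound, so 7 is optimal.

7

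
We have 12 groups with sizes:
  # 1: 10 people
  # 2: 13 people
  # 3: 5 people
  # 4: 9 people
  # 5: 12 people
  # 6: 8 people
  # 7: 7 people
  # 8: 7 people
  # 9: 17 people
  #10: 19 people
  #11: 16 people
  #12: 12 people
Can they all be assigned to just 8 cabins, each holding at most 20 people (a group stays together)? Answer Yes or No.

A valid assignment using 8 cabins:
  cabin 1: 19 = 19
  cabin 2: 17 = 17
  cabin 3: 16 = 16
  cabin 4: 13 + 7 = 20
  cabin 5: 12 + 8 = 20
  cabin 6: 12 + 7 = 19
  cabin 7: 10 + 9 = 19
  cabin 8: 5 = 5
Every load is within 20 people, so 8 cabins suffice.

Yes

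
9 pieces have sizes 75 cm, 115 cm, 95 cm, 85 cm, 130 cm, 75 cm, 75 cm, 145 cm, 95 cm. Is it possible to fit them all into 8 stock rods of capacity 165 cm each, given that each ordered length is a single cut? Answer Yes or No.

Yes

A valid assignment using 7 stock rods:
  stock rod 1: 145 = 145
  stock rod 2: 130 = 130
  stock rod 3: 115 = 115
  stock rod 4: 95 = 95
  stock rod 5: 95 = 95
  stock rod 6: 85 + 75 = 160
  stock rod 7: 75 + 75 = 150
That uses only 7 ≤ 8, so 8 stock rods are enough.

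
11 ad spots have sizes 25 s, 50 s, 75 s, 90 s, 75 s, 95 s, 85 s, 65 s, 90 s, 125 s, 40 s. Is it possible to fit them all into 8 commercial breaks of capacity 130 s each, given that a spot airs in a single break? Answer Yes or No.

A valid assignment using 8 commercial breaks:
  break 1: 125 = 125
  break 2: 95 + 25 = 120
  break 3: 90 + 40 = 130
  break 4: 90 = 90
  break 5: 85 = 85
  break 6: 75 + 50 = 125
  break 7: 75 = 75
  break 8: 65 = 65
Every load is within 130 s, so 8 commercial breaks suffice.

Yes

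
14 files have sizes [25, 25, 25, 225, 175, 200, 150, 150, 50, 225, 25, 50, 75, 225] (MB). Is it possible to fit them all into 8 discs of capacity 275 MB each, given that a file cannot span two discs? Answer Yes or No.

A valid assignment using 7 discs:
  disc 1: 225 + 50 = 275
  disc 2: 225 + 50 = 275
  disc 3: 225 + 25 + 25 = 275
  disc 4: 200 + 75 = 275
  disc 5: 175 + 25 + 25 = 225
  disc 6: 150 = 150
  disc 7: 150 = 150
That uses only 7 ≤ 8, so 8 discs are enough.

Yes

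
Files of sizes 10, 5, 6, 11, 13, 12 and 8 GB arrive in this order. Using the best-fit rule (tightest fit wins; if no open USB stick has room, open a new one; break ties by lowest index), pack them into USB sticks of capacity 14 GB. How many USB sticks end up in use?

6

  10 → USB stick 1 (new)  [load 10/14]
  5 → USB stick 2 (new)  [load 5/14]
  6 → USB stick 2  [load 11/14]
  11 → USB stick 3 (new)  [load 11/14]
  13 → USB stick 4 (new)  [load 13/14]
  12 → USB stick 5 (new)  [load 12/14]
  8 → USB stick 6 (new)  [load 8/14]
6 USB sticks opened.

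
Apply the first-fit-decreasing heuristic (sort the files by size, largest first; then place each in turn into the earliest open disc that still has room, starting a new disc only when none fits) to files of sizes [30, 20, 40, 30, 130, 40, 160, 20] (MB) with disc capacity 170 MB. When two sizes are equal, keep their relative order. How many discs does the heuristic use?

3

Sorted descending: 160, 130, 40, 40, 30, 30, 20, 20.
  160 → disc 1 (new)  [load 160/170]
  130 → disc 2 (new)  [load 130/170]
  40 → disc 2  [load 170/170]
  40 → disc 3 (new)  [load 40/170]
  30 → disc 3  [load 70/170]
  30 → disc 3  [load 100/170]
  20 → disc 3  [load 120/170]
  20 → disc 3  [load 140/170]
3 discs opened.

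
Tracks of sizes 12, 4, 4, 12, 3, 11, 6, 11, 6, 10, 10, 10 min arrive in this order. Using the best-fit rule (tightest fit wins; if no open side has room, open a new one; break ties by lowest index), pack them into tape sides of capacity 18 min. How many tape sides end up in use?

  12 → side 1 (new)  [load 12/18]
  4 → side 1  [load 16/18]
  4 → side 2 (new)  [load 4/18]
  12 → side 2  [load 16/18]
  3 → side 3 (new)  [load 3/18]
  11 → side 3  [load 14/18]
  6 → side 4 (new)  [load 6/18]
  11 → side 4  [load 17/18]
  6 → side 5 (new)  [load 6/18]
  10 → side 5  [load 16/18]
  10 → side 6 (new)  [load 10/18]
  10 → side 7 (new)  [load 10/18]
7 tape sides opened.

7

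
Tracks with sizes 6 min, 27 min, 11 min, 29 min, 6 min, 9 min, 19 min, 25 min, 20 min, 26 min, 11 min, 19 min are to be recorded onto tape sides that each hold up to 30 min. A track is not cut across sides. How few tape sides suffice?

Total = 29 + 27 + 26 + 25 + 20 + 19 + 19 + 11 + 11 + 9 + 6 + 6 = 208 min.
Lower bound: ⌈208/30⌉ = 7 tape sides.
A packing using 8 tape sides:
  side 1: 29 = 29
  side 2: 27 = 27
  side 3: 26 = 26
  side 4: 25 = 25
  side 5: 20 + 9 = 29
  side 6: 19 + 11 = 30
  side 7: 19 + 11 = 30
  side 8: 6 + 6 = 12
No arrangement into 7 tape sides stays within capacity, so 8 is optimal.

8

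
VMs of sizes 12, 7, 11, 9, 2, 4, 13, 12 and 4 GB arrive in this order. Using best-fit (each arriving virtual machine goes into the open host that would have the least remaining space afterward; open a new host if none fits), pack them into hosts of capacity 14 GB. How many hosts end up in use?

  12 → host 1 (new)  [load 12/14]
  7 → host 2 (new)  [load 7/14]
  11 → host 3 (new)  [load 11/14]
  9 → host 4 (new)  [load 9/14]
  2 → host 1  [load 14/14]
  4 → host 4  [load 13/14]
  13 → host 5 (new)  [load 13/14]
  12 → host 6 (new)  [load 12/14]
  4 → host 2  [load 11/14]
6 hosts opened.

6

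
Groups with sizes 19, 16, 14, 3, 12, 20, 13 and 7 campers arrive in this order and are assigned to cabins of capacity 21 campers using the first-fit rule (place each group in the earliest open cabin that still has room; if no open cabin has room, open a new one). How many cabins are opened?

  19 → cabin 1 (new)  [load 19/21]
  16 → cabin 2 (new)  [load 16/21]
  14 → cabin 3 (new)  [load 14/21]
  3 → cabin 2  [load 19/21]
  12 → cabin 4 (new)  [load 12/21]
  20 → cabin 5 (new)  [load 20/21]
  13 → cabin 6 (new)  [load 13/21]
  7 → cabin 3  [load 21/21]
6 cabins opened.

6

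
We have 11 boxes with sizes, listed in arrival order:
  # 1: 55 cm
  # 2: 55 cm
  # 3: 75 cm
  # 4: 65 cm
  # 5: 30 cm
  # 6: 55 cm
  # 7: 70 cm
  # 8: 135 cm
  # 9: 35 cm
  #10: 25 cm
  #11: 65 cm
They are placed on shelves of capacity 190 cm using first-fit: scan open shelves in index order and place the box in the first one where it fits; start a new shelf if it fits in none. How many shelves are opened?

4

  55 → shelf 1 (new)  [load 55/190]
  55 → shelf 1  [load 110/190]
  75 → shelf 1  [load 185/190]
  65 → shelf 2 (new)  [load 65/190]
  30 → shelf 2  [load 95/190]
  55 → shelf 2  [load 150/190]
  70 → shelf 3 (new)  [load 70/190]
  135 → shelf 4 (new)  [load 135/190]
  35 → shelf 2  [load 185/190]
  25 → shelf 3  [load 95/190]
  65 → shelf 3  [load 160/190]
4 shelves opened.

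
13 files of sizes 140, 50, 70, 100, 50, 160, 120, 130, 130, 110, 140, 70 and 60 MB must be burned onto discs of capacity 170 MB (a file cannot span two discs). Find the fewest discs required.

9

Total = 160 + 140 + 140 + 130 + 130 + 120 + 110 + 100 + 70 + 70 + 60 + 50 + 50 = 1330 MB.
Lower bound: ⌈1330/170⌉ = 8 discs.
A packing using 9 discs:
  disc 1: 160 = 160
  disc 2: 140 = 140
  disc 3: 140 = 140
  disc 4: 130 = 130
  disc 5: 130 = 130
  disc 6: 120 + 50 = 170
  disc 7: 110 + 60 = 170
  disc 8: 100 + 70 = 170
  disc 9: 70 + 50 = 120
No arrangement into 8 discs stays within capacity, so 9 is optimal.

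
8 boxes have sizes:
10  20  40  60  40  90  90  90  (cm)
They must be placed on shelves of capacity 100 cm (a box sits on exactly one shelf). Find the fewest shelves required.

Total = 90 + 90 + 90 + 60 + 40 + 40 + 20 + 10 = 440 cm.
Lower bound: ⌈440/100⌉ = 5 shelves.
A packing using 5 shelves:
  shelf 1: 90 + 10 = 100
  shelf 2: 90 = 90
  shelf 3: 90 = 90
  shelf 4: 60 + 40 = 100
  shelf 5: 40 + 20 = 60
This matches the lower bound, so 5 is optimal.

5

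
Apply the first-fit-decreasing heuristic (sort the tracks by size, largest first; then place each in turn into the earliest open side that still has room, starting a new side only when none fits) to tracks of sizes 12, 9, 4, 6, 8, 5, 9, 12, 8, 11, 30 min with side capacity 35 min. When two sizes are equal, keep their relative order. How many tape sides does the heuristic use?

Sorted descending: 30, 12, 12, 11, 9, 9, 8, 8, 6, 5, 4.
  30 → side 1 (new)  [load 30/35]
  12 → side 2 (new)  [load 12/35]
  12 → side 2  [load 24/35]
  11 → side 2  [load 35/35]
  9 → side 3 (new)  [load 9/35]
  9 → side 3  [load 18/35]
  8 → side 3  [load 26/35]
  8 → side 3  [load 34/35]
  6 → side 4 (new)  [load 6/35]
  5 → side 1  [load 35/35]
  4 → side 4  [load 10/35]
4 tape sides opened.

4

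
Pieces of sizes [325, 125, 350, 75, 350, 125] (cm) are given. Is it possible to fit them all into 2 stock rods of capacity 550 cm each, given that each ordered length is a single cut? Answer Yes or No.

Total = 1350 cm; ⌈1350/550⌉ = 3.
At least 3 stock rods are required, but only 2 are allowed.

No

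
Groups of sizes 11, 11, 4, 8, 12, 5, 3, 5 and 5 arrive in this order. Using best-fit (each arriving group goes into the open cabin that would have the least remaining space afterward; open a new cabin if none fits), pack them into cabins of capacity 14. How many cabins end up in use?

6

  11 → cabin 1 (new)  [load 11/14]
  11 → cabin 2 (new)  [load 11/14]
  4 → cabin 3 (new)  [load 4/14]
  8 → cabin 3  [load 12/14]
  12 → cabin 4 (new)  [load 12/14]
  5 → cabin 5 (new)  [load 5/14]
  3 → cabin 1  [load 14/14]
  5 → cabin 5  [load 10/14]
  5 → cabin 6 (new)  [load 5/14]
6 cabins opened.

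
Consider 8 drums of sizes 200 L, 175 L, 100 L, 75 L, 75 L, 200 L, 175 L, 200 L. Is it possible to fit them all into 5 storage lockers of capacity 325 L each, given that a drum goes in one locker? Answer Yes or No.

A valid assignment using 5 storage lockers:
  locker 1: 200 + 100 = 300
  locker 2: 200 + 75 = 275
  locker 3: 200 + 75 = 275
  locker 4: 175 = 175
  locker 5: 175 = 175
Every load is within 325 L, so 5 storage lockers suffice.

Yes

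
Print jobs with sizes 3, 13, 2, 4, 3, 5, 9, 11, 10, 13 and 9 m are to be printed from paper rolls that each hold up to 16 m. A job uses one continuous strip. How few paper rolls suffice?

6

Total = 13 + 13 + 11 + 10 + 9 + 9 + 5 + 4 + 3 + 3 + 2 = 82 m.
Lower bound: ⌈82/16⌉ = 6 paper rolls.
A packing using 6 paper rolls:
  roll 1: 13 + 3 = 16
  roll 2: 13 + 3 = 16
  roll 3: 11 + 5 = 16
  roll 4: 10 + 4 + 2 = 16
  roll 5: 9 = 9
  roll 6: 9 = 9
This matches the lower bound, so 6 is optimal.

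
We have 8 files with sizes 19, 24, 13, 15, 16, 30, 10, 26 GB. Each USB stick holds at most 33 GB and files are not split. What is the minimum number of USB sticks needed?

6

Total = 30 + 26 + 24 + 19 + 16 + 15 + 13 + 10 = 153 GB.
Lower bound: ⌈153/33⌉ = 5 USB sticks.
A packing using 6 USB sticks:
  USB stick 1: 30 = 30
  USB stick 2: 26 = 26
  USB stick 3: 24 = 24
  USB stick 4: 19 + 13 = 32
  USB stick 5: 16 + 15 = 31
  USB stick 6: 10 = 10
No arrangement into 5 USB sticks stays within capacity, so 6 is optimal.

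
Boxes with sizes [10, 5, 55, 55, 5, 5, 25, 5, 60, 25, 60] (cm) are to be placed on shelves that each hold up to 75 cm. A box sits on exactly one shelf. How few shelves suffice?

Total = 60 + 60 + 55 + 55 + 25 + 25 + 10 + 5 + 5 + 5 + 5 = 310 cm.
Lower bound: ⌈310/75⌉ = 5 shelves.
A packing using 5 shelves:
  shelf 1: 60 + 10 + 5 = 75
  shelf 2: 60 + 5 + 5 + 5 = 75
  shelf 3: 55 = 55
  shelf 4: 55 = 55
  shelf 5: 25 + 25 = 50
This matches the lower bound, so 5 is optimal.

5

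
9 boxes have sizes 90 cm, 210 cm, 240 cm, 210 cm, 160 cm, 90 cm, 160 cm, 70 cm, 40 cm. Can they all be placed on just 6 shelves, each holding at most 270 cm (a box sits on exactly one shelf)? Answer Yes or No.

Yes

A valid assignment using 6 shelves:
  shelf 1: 240 = 240
  shelf 2: 210 + 40 = 250
  shelf 3: 210 = 210
  shelf 4: 160 + 90 = 250
  shelf 5: 160 + 90 = 250
  shelf 6: 70 = 70
Every load is within 270 cm, so 6 shelves suffice.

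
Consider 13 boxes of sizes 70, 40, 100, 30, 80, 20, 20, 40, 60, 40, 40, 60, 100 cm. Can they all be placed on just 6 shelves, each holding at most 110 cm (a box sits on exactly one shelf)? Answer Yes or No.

Total = 700 cm; ⌈700/110⌉ = 7.
At least 7 shelves are required, but only 6 are allowed.

No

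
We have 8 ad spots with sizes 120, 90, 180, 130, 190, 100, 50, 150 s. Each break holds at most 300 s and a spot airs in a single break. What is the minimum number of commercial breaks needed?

Total = 190 + 180 + 150 + 130 + 120 + 100 + 90 + 50 = 1010 s.
Lower bound: ⌈1010/300⌉ = 4 commercial breaks.
A packing using 4 commercial breaks:
  break 1: 190 + 100 = 290
  break 2: 180 + 120 = 300
  break 3: 150 + 130 = 280
  break 4: 90 + 50 = 140
This matches the lower bound, so 4 is optimal.

4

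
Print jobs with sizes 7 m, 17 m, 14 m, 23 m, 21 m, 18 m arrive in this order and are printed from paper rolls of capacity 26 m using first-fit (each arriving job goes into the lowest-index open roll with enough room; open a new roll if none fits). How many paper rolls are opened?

  7 → roll 1 (new)  [load 7/26]
  17 → roll 1  [load 24/26]
  14 → roll 2 (new)  [load 14/26]
  23 → roll 3 (new)  [load 23/26]
  21 → roll 4 (new)  [load 21/26]
  18 → roll 5 (new)  [load 18/26]
5 paper rolls opened.

5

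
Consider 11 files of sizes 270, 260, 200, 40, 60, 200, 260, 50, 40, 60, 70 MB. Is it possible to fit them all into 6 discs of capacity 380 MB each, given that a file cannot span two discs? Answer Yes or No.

Yes

A valid assignment using 5 discs:
  disc 1: 270 + 70 + 40 = 380
  disc 2: 260 + 60 + 60 = 380
  disc 3: 260 + 50 + 40 = 350
  disc 4: 200 = 200
  disc 5: 200 = 200
That uses only 5 ≤ 6, so 6 discs are enough.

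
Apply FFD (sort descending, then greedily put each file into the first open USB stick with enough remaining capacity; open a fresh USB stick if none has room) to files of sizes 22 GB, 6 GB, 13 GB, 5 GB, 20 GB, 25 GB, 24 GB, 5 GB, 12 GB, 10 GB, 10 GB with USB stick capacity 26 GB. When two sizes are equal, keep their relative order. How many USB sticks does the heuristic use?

7

Sorted descending: 25, 24, 22, 20, 13, 12, 10, 10, 6, 5, 5.
  25 → USB stick 1 (new)  [load 25/26]
  24 → USB stick 2 (new)  [load 24/26]
  22 → USB stick 3 (new)  [load 22/26]
  20 → USB stick 4 (new)  [load 20/26]
  13 → USB stick 5 (new)  [load 13/26]
  12 → USB stick 5  [load 25/26]
  10 → USB stick 6 (new)  [load 10/26]
  10 → USB stick 6  [load 20/26]
  6 → USB stick 4  [load 26/26]
  5 → USB stick 6  [load 25/26]
  5 → USB stick 7 (new)  [load 5/26]
7 USB sticks opened.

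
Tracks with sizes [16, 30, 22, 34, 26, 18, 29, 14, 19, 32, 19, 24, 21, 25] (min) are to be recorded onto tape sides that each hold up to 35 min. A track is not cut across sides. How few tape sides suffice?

Total = 34 + 32 + 30 + 29 + 26 + 25 + 24 + 22 + 21 + 19 + 19 + 18 + 16 + 14 = 329 min.
Lower bound: ⌈329/35⌉ = 10 tape sides.
Also, 12 tracks each exceed 35/2 min, and no two of those can share a side, so at least 12 tape sides are needed.
A packing using 12 tape sides:
  side 1: 34 = 34
  side 2: 32 = 32
  side 3: 30 = 30
  side 4: 29 = 29
  side 5: 26 = 26
  side 6: 25 = 25
  side 7: 24 = 24
  side 8: 22 = 22
  side 9: 21 + 14 = 35
  side 10: 19 + 16 = 35
  side 11: 19 = 19
  side 12: 18 = 18
This matches the lower bound, so 12 is optimal.

12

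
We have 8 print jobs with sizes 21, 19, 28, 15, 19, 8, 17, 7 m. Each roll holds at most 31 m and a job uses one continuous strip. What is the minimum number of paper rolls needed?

Total = 28 + 21 + 19 + 19 + 17 + 15 + 8 + 7 = 134 m.
Lower bound: ⌈134/31⌉ = 5 paper rolls.
A packing using 6 paper rolls:
  roll 1: 28 = 28
  roll 2: 21 + 8 = 29
  roll 3: 19 + 7 = 26
  roll 4: 19 = 19
  roll 5: 17 = 17
  roll 6: 15 = 15
No arrangement into 5 paper rolls stays within capacity, so 6 is optimal.

6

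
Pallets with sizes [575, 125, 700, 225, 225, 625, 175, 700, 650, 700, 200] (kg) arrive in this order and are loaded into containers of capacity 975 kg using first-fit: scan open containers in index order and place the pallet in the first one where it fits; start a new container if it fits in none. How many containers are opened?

6

  575 → container 1 (new)  [load 575/975]
  125 → container 1  [load 700/975]
  700 → container 2 (new)  [load 700/975]
  225 → container 1  [load 925/975]
  225 → container 2  [load 925/975]
  625 → container 3 (new)  [load 625/975]
  175 → container 3  [load 800/975]
  700 → container 4 (new)  [load 700/975]
  650 → container 5 (new)  [load 650/975]
  700 → container 6 (new)  [load 700/975]
  200 → container 4  [load 900/975]
6 containers opened.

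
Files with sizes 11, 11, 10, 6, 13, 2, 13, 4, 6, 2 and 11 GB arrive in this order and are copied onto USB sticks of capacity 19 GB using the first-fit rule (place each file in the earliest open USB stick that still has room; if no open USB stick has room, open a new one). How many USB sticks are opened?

  11 → USB stick 1 (new)  [load 11/19]
  11 → USB stick 2 (new)  [load 11/19]
  10 → USB stick 3 (new)  [load 10/19]
  6 → USB stick 1  [load 17/19]
  13 → USB stick 4 (new)  [load 13/19]
  2 → USB stick 1  [load 19/19]
  13 → USB stick 5 (new)  [load 13/19]
  4 → USB stick 2  [load 15/19]
  6 → USB stick 3  [load 16/19]
  2 → USB stick 2  [load 17/19]
  11 → USB stick 6 (new)  [load 11/19]
6 USB sticks opened.

6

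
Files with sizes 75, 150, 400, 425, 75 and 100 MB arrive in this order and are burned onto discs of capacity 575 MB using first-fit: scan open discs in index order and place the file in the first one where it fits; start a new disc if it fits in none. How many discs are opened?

3

  75 → disc 1 (new)  [load 75/575]
  150 → disc 1  [load 225/575]
  400 → disc 2 (new)  [load 400/575]
  425 → disc 3 (new)  [load 425/575]
  75 → disc 1  [load 300/575]
  100 → disc 1  [load 400/575]
3 discs opened.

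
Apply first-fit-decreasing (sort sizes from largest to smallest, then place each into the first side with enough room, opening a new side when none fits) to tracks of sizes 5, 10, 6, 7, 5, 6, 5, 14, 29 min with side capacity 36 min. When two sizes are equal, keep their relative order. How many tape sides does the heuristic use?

Sorted descending: 29, 14, 10, 7, 6, 6, 5, 5, 5.
  29 → side 1 (new)  [load 29/36]
  14 → side 2 (new)  [load 14/36]
  10 → side 2  [load 24/36]
  7 → side 1  [load 36/36]
  6 → side 2  [load 30/36]
  6 → side 2  [load 36/36]
  5 → side 3 (new)  [load 5/36]
  5 → side 3  [load 10/36]
  5 → side 3  [load 15/36]
3 tape sides opened.

3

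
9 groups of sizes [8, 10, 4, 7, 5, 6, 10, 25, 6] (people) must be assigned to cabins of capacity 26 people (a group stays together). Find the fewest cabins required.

Total = 25 + 10 + 10 + 8 + 7 + 6 + 6 + 5 + 4 = 81 people.
Lower bound: ⌈81/26⌉ = 4 cabins.
A packing using 4 cabins:
  cabin 1: 25 = 25
  cabin 2: 10 + 10 + 6 = 26
  cabin 3: 8 + 7 + 6 + 5 = 26
  cabin 4: 4 = 4
This matches the lower bound, so 4 is optimal.

4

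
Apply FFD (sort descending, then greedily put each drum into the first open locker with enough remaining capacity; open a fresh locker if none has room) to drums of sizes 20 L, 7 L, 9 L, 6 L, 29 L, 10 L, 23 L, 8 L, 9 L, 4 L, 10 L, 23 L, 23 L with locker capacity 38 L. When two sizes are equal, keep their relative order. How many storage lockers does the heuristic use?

Sorted descending: 29, 23, 23, 23, 20, 10, 10, 9, 9, 8, 7, 6, 4.
  29 → locker 1 (new)  [load 29/38]
  23 → locker 2 (new)  [load 23/38]
  23 → locker 3 (new)  [load 23/38]
  23 → locker 4 (new)  [load 23/38]
  20 → locker 5 (new)  [load 20/38]
  10 → locker 2  [load 33/38]
  10 → locker 3  [load 33/38]
  9 → locker 1  [load 38/38]
  9 → locker 4  [load 32/38]
  8 → locker 5  [load 28/38]
  7 → locker 5  [load 35/38]
  6 → locker 4  [load 38/38]
  4 → locker 2  [load 37/38]
5 storage lockers opened.

5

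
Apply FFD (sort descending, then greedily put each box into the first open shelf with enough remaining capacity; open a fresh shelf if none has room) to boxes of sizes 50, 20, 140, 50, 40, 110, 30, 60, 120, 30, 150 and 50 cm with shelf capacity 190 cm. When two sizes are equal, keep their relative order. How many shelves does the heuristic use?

Sorted descending: 150, 140, 120, 110, 60, 50, 50, 50, 40, 30, 30, 20.
  150 → shelf 1 (new)  [load 150/190]
  140 → shelf 2 (new)  [load 140/190]
  120 → shelf 3 (new)  [load 120/190]
  110 → shelf 4 (new)  [load 110/190]
  60 → shelf 3  [load 180/190]
  50 → shelf 2  [load 190/190]
  50 → shelf 4  [load 160/190]
  50 → shelf 5 (new)  [load 50/190]
  40 → shelf 1  [load 190/190]
  30 → shelf 4  [load 190/190]
  30 → shelf 5  [load 80/190]
  20 → shelf 5  [load 100/190]
5 shelves opened.

5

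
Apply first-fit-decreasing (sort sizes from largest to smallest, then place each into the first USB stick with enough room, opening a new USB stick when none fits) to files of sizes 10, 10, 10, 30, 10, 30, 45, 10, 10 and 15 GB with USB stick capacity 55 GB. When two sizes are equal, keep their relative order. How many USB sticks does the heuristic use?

4

Sorted descending: 45, 30, 30, 15, 10, 10, 10, 10, 10, 10.
  45 → USB stick 1 (new)  [load 45/55]
  30 → USB stick 2 (new)  [load 30/55]
  30 → USB stick 3 (new)  [load 30/55]
  15 → USB stick 2  [load 45/55]
  10 → USB stick 1  [load 55/55]
  10 → USB stick 2  [load 55/55]
  10 → USB stick 3  [load 40/55]
  10 → USB stick 3  [load 50/55]
  10 → USB stick 4 (new)  [load 10/55]
  10 → USB stick 4  [load 20/55]
4 USB sticks opened.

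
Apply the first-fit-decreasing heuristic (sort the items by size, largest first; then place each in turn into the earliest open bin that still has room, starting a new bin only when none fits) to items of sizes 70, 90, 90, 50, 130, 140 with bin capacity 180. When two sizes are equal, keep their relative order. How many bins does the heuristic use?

4

Sorted descending: 140, 130, 90, 90, 70, 50.
  140 → bin 1 (new)  [load 140/180]
  130 → bin 2 (new)  [load 130/180]
  90 → bin 3 (new)  [load 90/180]
  90 → bin 3  [load 180/180]
  70 → bin 4 (new)  [load 70/180]
  50 → bin 2  [load 180/180]
4 bins opened.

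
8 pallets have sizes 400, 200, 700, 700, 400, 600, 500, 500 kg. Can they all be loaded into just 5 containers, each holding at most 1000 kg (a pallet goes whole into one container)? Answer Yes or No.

A valid assignment using 5 containers:
  container 1: 700 + 200 = 900
  container 2: 700 = 700
  container 3: 600 + 400 = 1000
  container 4: 500 + 500 = 1000
  container 5: 400 = 400
Every load is within 1000 kg, so 5 containers suffice.

Yes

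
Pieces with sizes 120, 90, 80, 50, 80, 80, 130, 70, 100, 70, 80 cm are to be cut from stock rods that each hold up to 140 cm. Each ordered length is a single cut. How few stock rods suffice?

9

Total = 130 + 120 + 100 + 90 + 80 + 80 + 80 + 80 + 70 + 70 + 50 = 950 cm.
Lower bound: ⌈950/140⌉ = 7 stock rods.
Also, 8 pieces each exceed 70 cm, and no two of those can share a stock rod, so at least 8 stock rods are needed.
A packing using 9 stock rods:
  stock rod 1: 130 = 130
  stock rod 2: 120 = 120
  stock rod 3: 100 = 100
  stock rod 4: 90 + 50 = 140
  stock rod 5: 80 = 80
  stock rod 6: 80 = 80
  stock rod 7: 80 = 80
  stock rod 8: 80 = 80
  stock rod 9: 70 + 70 = 140
No arrangement into 8 stock rods stays within capacity, so 9 is optimal.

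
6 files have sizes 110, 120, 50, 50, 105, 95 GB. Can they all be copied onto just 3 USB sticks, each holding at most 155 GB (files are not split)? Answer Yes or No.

Total = 530 GB; ⌈530/155⌉ = 4.
At least 4 USB sticks are required, but only 3 are allowed.

No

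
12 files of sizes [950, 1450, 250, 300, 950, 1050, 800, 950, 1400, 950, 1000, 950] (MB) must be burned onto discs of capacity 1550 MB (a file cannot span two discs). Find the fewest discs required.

Total = 1450 + 1400 + 1050 + 1000 + 950 + 950 + 950 + 950 + 950 + 800 + 300 + 250 = 11000 MB.
Lower bound: ⌈11000/1550⌉ = 8 discs.
Also, 10 files each exceed 775 MB, and no two of those can share a disc, so at least 10 discs are needed.
A packing using 10 discs:
  disc 1: 1450 = 1450
  disc 2: 1400 = 1400
  disc 3: 1050 + 300 = 1350
  disc 4: 1000 + 250 = 1250
  disc 5: 950 = 950
  disc 6: 950 = 950
  disc 7: 950 = 950
  disc 8: 950 = 950
  disc 9: 950 = 950
  disc 10: 800 = 800
This matches the lower bound, so 10 is optimal.

10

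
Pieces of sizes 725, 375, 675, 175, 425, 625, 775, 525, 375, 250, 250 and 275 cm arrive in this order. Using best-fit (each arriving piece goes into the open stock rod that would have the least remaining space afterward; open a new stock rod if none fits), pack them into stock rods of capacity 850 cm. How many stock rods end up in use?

8

  725 → stock rod 1 (new)  [load 725/850]
  375 → stock rod 2 (new)  [load 375/850]
  675 → stock rod 3 (new)  [load 675/850]
  175 → stock rod 3  [load 850/850]
  425 → stock rod 2  [load 800/850]
  625 → stock rod 4 (new)  [load 625/850]
  775 → stock rod 5 (new)  [load 775/850]
  525 → stock rod 6 (new)  [load 525/850]
  375 → stock rod 7 (new)  [load 375/850]
  250 → stock rod 6  [load 775/850]
  250 → stock rod 7  [load 625/850]
  275 → stock rod 8 (new)  [load 275/850]
8 stock rods opened.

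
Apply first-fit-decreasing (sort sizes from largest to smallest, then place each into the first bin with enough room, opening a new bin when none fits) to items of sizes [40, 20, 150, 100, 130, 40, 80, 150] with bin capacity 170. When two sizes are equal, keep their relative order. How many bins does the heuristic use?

Sorted descending: 150, 150, 130, 100, 80, 40, 40, 20.
  150 → bin 1 (new)  [load 150/170]
  150 → bin 2 (new)  [load 150/170]
  130 → bin 3 (new)  [load 130/170]
  100 → bin 4 (new)  [load 100/170]
  80 → bin 5 (new)  [load 80/170]
  40 → bin 3  [load 170/170]
  40 → bin 4  [load 140/170]
  20 → bin 1  [load 170/170]
5 bins opened.

5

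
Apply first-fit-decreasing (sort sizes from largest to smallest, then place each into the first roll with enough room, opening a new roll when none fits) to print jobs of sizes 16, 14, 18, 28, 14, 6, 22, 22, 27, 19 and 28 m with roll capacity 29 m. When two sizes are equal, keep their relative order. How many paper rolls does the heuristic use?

9

Sorted descending: 28, 28, 27, 22, 22, 19, 18, 16, 14, 14, 6.
  28 → roll 1 (new)  [load 28/29]
  28 → roll 2 (new)  [load 28/29]
  27 → roll 3 (new)  [load 27/29]
  22 → roll 4 (new)  [load 22/29]
  22 → roll 5 (new)  [load 22/29]
  19 → roll 6 (new)  [load 19/29]
  18 → roll 7 (new)  [load 18/29]
  16 → roll 8 (new)  [load 16/29]
  14 → roll 9 (new)  [load 14/29]
  14 → roll 9  [load 28/29]
  6 → roll 4  [load 28/29]
9 paper rolls opened.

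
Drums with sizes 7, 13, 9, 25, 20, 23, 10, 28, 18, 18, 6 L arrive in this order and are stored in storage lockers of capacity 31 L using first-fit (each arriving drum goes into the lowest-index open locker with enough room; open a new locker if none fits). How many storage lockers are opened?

  7 → locker 1 (new)  [load 7/31]
  13 → locker 1  [load 20/31]
  9 → locker 1  [load 29/31]
  25 → locker 2 (new)  [load 25/31]
  20 → locker 3 (new)  [load 20/31]
  23 → locker 4 (new)  [load 23/31]
  10 → locker 3  [load 30/31]
  28 → locker 5 (new)  [load 28/31]
  18 → locker 6 (new)  [load 18/31]
  18 → locker 7 (new)  [load 18/31]
  6 → locker 2  [load 31/31]
7 storage lockers opened.

7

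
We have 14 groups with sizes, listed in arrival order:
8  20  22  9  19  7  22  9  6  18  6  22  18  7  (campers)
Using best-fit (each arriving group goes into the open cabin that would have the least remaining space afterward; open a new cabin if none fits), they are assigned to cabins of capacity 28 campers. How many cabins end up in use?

8

  8 → cabin 1 (new)  [load 8/28]
  20 → cabin 1  [load 28/28]
  22 → cabin 2 (new)  [load 22/28]
  9 → cabin 3 (new)  [load 9/28]
  19 → cabin 3  [load 28/28]
  7 → cabin 4 (new)  [load 7/28]
  22 → cabin 5 (new)  [load 22/28]
  9 → cabin 4  [load 16/28]
  6 → cabin 2  [load 28/28]
  18 → cabin 6 (new)  [load 18/28]
  6 → cabin 5  [load 28/28]
  22 → cabin 7 (new)  [load 22/28]
  18 → cabin 8 (new)  [load 18/28]
  7 → cabin 6  [load 25/28]
8 cabins opened.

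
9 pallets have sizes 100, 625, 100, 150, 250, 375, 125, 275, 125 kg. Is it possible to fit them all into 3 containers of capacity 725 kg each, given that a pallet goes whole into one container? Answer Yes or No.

A valid assignment using 3 containers:
  container 1: 625 + 100 = 725
  container 2: 375 + 250 + 100 = 725
  container 3: 275 + 150 + 125 + 125 = 675
Every load is within 725 kg, so 3 containers suffice.

Yes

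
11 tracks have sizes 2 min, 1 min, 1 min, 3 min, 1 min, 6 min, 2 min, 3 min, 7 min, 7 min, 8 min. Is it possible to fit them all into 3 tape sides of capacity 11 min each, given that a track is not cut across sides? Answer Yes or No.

Total = 41 min; ⌈41/11⌉ = 4.
At least 4 tape sides are required, but only 3 are allowed.

No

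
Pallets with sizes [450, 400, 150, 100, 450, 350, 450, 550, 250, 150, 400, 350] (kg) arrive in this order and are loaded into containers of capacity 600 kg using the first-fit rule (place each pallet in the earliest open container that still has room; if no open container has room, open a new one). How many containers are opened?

8

  450 → container 1 (new)  [load 450/600]
  400 → container 2 (new)  [load 400/600]
  150 → container 1  [load 600/600]
  100 → container 2  [load 500/600]
  450 → container 3 (new)  [load 450/600]
  350 → container 4 (new)  [load 350/600]
  450 → container 5 (new)  [load 450/600]
  550 → container 6 (new)  [load 550/600]
  250 → container 4  [load 600/600]
  150 → container 3  [load 600/600]
  400 → container 7 (new)  [load 400/600]
  350 → container 8 (new)  [load 350/600]
8 containers opened.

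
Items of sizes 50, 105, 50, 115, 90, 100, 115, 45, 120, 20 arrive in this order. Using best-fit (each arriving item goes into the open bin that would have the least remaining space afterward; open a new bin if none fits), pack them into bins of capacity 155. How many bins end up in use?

6

  50 → bin 1 (new)  [load 50/155]
  105 → bin 1  [load 155/155]
  50 → bin 2 (new)  [load 50/155]
  115 → bin 3 (new)  [load 115/155]
  90 → bin 2  [load 140/155]
  100 → bin 4 (new)  [load 100/155]
  115 → bin 5 (new)  [load 115/155]
  45 → bin 4  [load 145/155]
  120 → bin 6 (new)  [load 120/155]
  20 → bin 6  [load 140/155]
6 bins opened.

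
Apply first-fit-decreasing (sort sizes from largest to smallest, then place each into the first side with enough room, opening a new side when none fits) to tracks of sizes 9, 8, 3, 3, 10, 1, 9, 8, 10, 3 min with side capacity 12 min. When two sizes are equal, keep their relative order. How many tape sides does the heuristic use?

6

Sorted descending: 10, 10, 9, 9, 8, 8, 3, 3, 3, 1.
  10 → side 1 (new)  [load 10/12]
  10 → side 2 (new)  [load 10/12]
  9 → side 3 (new)  [load 9/12]
  9 → side 4 (new)  [load 9/12]
  8 → side 5 (new)  [load 8/12]
  8 → side 6 (new)  [load 8/12]
  3 → side 3  [load 12/12]
  3 → side 4  [load 12/12]
  3 → side 5  [load 11/12]
  1 → side 1  [load 11/12]
6 tape sides opened.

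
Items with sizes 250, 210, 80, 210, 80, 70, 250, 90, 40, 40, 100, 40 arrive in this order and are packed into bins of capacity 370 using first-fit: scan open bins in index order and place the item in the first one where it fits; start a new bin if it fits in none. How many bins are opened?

  250 → bin 1 (new)  [load 250/370]
  210 → bin 2 (new)  [load 210/370]
  80 → bin 1  [load 330/370]
  210 → bin 3 (new)  [load 210/370]
  80 → bin 2  [load 290/370]
  70 → bin 2  [load 360/370]
  250 → bin 4 (new)  [load 250/370]
  90 → bin 3  [load 300/370]
  40 → bin 1  [load 370/370]
  40 → bin 3  [load 340/370]
  100 → bin 4  [load 350/370]
  40 → bin 5 (new)  [load 40/370]
5 bins opened.

5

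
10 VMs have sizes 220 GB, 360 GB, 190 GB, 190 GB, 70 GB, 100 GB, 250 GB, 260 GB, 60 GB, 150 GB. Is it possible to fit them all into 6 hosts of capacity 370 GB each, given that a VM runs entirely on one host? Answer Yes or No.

A valid assignment using 6 hosts:
  host 1: 360 = 360
  host 2: 260 + 100 = 360
  host 3: 250 + 70 = 320
  host 4: 220 + 150 = 370
  host 5: 190 + 60 = 250
  host 6: 190 = 190
Every load is within 370 GB, so 6 hosts suffice.

Yes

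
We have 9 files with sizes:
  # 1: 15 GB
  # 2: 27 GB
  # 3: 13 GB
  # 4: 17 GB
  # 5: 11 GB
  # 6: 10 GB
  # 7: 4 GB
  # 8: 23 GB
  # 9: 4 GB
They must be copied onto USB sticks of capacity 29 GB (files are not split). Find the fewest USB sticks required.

Total = 27 + 23 + 17 + 15 + 13 + 11 + 10 + 4 + 4 = 124 GB.
Lower bound: ⌈124/29⌉ = 5 USB sticks.
A packing using 5 USB sticks:
  USB stick 1: 27 = 27
  USB stick 2: 23 + 4 = 27
  USB stick 3: 17 + 11 = 28
  USB stick 4: 15 + 13 = 28
  USB stick 5: 10 + 4 = 14
This matches the lower bound, so 5 is optimal.

5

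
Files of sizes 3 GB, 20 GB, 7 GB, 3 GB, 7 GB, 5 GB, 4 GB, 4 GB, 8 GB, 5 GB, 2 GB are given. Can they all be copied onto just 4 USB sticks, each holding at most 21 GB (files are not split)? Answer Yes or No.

A valid assignment using 4 USB sticks:
  USB stick 1: 20 = 20
  USB stick 2: 8 + 7 + 5 = 20
  USB stick 3: 7 + 5 + 4 + 4 = 20
  USB stick 4: 3 + 3 + 2 = 8
Every load is within 21 GB, so 4 USB sticks suffice.

Yes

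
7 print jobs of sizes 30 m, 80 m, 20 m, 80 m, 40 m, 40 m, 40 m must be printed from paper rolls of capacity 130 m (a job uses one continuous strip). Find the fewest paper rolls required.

3

Total = 80 + 80 + 40 + 40 + 40 + 30 + 20 = 330 m.
Lower bound: ⌈330/130⌉ = 3 paper rolls.
A packing using 3 paper rolls:
  roll 1: 80 + 40 = 120
  roll 2: 80 + 40 = 120
  roll 3: 40 + 30 + 20 = 90
This matches the lower bound, so 3 is optimal.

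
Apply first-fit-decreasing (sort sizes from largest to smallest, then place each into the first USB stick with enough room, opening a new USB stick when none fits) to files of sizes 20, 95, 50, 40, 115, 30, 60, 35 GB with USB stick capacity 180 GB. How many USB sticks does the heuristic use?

Sorted descending: 115, 95, 60, 50, 40, 35, 30, 20.
  115 → USB stick 1 (new)  [load 115/180]
  95 → USB stick 2 (new)  [load 95/180]
  60 → USB stick 1  [load 175/180]
  50 → USB stick 2  [load 145/180]
  40 → USB stick 3 (new)  [load 40/180]
  35 → USB stick 2  [load 180/180]
  30 → USB stick 3  [load 70/180]
  20 → USB stick 3  [load 90/180]
3 USB sticks opened.

3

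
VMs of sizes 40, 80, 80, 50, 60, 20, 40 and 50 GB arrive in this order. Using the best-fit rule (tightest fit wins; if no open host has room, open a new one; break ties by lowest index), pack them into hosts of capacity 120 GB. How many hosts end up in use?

  40 → host 1 (new)  [load 40/120]
  80 → host 1  [load 120/120]
  80 → host 2 (new)  [load 80/120]
  50 → host 3 (new)  [load 50/120]
  60 → host 3  [load 110/120]
  20 → host 2  [load 100/120]
  40 → host 4 (new)  [load 40/120]
  50 → host 4  [load 90/120]
4 hosts opened.

4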